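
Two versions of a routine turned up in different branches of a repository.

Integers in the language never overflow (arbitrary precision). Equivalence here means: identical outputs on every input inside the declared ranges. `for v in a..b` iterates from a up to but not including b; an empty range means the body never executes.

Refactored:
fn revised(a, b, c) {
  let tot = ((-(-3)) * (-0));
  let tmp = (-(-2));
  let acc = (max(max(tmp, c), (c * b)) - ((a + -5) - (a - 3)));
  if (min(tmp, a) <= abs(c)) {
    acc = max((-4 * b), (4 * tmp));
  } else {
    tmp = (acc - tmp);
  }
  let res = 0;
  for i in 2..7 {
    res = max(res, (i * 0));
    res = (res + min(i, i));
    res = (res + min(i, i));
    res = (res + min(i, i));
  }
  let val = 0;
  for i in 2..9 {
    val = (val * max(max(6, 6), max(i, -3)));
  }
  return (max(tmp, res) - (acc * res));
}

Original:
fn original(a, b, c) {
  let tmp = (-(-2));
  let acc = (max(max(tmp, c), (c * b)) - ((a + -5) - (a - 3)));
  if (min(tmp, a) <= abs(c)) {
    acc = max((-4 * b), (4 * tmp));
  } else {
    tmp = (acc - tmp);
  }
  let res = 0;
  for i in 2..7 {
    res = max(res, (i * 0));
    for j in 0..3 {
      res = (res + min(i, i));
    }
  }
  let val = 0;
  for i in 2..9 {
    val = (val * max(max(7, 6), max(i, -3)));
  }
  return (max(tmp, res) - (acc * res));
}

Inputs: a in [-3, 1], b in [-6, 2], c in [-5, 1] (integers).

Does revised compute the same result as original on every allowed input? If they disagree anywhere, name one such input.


The edit looks behavioral (`7` became `6`), but over these ranges it never changes the outcome; all 315 inputs agree.
verdict: equivalent


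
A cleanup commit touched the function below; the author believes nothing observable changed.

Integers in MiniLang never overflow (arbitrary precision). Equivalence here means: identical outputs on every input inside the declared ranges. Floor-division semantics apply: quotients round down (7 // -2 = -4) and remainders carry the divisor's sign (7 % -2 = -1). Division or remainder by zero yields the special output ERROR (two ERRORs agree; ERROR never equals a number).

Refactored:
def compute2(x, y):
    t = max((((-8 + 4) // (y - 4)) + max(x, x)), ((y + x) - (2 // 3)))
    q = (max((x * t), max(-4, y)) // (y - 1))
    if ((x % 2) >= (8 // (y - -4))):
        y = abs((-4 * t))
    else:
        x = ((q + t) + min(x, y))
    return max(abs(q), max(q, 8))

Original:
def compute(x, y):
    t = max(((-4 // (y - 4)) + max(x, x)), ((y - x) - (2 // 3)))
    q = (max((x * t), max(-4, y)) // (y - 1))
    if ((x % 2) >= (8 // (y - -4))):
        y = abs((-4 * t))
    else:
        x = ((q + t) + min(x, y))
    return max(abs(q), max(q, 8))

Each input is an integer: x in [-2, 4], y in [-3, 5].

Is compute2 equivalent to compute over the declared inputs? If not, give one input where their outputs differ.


The rewrite breaks on x=4, y=5, where the results are 8 and 9.
compute: t = 1; q = 1; ((x % 2) >= (8 // (y - -4))) -> true; y = 4; return 8
compute2: t = 9; q = 9; ((x % 2) >= (8 // (y - -4))) -> true; y = 36; return 9
verdict: not equivalent; witness: x=4, y=5


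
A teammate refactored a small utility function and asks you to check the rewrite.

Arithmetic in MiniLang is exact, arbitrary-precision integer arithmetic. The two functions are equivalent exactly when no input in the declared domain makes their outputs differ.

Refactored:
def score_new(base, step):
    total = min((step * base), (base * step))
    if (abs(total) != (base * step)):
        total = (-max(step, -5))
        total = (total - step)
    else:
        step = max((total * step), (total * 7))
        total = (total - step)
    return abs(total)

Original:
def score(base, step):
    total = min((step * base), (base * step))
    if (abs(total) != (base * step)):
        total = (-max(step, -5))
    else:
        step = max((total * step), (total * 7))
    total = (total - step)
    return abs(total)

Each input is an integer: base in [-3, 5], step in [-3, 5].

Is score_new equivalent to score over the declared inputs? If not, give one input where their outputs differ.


Although arithmetic usage differs; and statement counts differ, 81/81 inputs agree.
verdict: equivalent


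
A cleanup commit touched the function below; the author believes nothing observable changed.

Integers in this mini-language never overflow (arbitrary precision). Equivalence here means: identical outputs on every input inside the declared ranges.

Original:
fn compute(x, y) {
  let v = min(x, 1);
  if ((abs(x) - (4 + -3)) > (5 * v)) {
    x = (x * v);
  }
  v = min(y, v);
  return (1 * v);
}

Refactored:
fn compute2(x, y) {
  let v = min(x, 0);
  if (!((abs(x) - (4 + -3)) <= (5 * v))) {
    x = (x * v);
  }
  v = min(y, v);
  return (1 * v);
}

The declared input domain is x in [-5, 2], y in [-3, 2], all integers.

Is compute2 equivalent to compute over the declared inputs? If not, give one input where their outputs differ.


The rewrite breaks on x=1, y=1, where the results are 1 and 0.
compute: v = 1; ((abs(x) - (4 + -3)) > (5 * v)) -> false; v = 1; return 1
compute2: v = 0; (!((abs(x) - (4 + -3)) <= (5 * v))) -> false; v = 0; return 0
verdict: not equivalent; witness: x=1, y=1


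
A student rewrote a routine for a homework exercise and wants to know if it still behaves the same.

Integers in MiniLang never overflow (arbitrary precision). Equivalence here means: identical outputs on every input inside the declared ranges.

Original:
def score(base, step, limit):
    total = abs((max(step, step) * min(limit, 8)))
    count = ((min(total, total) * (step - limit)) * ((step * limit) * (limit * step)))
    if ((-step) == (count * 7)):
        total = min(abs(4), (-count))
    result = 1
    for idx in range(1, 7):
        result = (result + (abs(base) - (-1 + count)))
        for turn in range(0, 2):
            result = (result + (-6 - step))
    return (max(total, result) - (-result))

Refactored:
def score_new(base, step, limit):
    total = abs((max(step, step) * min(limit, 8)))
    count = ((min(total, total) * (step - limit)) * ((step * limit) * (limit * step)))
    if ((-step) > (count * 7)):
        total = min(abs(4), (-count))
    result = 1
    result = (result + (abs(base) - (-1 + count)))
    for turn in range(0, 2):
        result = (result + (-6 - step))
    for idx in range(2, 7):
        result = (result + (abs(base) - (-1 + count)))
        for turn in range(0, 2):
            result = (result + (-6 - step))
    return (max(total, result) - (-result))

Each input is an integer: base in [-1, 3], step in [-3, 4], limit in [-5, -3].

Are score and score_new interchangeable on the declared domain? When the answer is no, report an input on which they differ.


Try base=-1, step=-3, limit=-3.
score: total=9, then count=0, then ((-step) == (count * 7)) is false, then result=1, then (idx=1), then result=3, then (turn=0), then result=0, then (turn=1), then result=-3, then (idx=2), then result=-1, then (turn=0), then result=-4, then (turn=1), then result=-7, then (idx=3), then result=-5, then (turn=0), then result=-8, then (turn=1), then result=-11, then (idx=4), then result=-9, then (turn=0), then result=-12, then (turn=1), then result=-15, then (idx=5), then result=-13, then (turn=0), then result=-16, then (turn=1), then result=-19, then (idx=6), then result=-17, then (turn=0), then result=-20, then (turn=1), then result=-23, then returns -14
score_new: total=9, then count=0, then ((-step) > (count * 7)) is true, then total=0, then result=1, then result=3, then (turn=0), then result=0, then (turn=1), then result=-3, then (idx=2), then result=-1, then (turn=0), then result=-4, then (turn=1), then result=-7, then (idx=3), then result=-5, then (turn=0), then result=-8, then (turn=1), then result=-11, then (idx=4), then result=-9, then (turn=0), then result=-12, then (turn=1), then result=-15, then (idx=5), then result=-13, then (turn=0), then result=-16, then (turn=1), then result=-19, then (idx=6), then result=-17, then (turn=0), then result=-20, then (turn=1), then result=-23, then returns -23
-14 against -23: the behavior changed.
verdict: not equivalent; witness: base=-1, step=-3, limit=-3


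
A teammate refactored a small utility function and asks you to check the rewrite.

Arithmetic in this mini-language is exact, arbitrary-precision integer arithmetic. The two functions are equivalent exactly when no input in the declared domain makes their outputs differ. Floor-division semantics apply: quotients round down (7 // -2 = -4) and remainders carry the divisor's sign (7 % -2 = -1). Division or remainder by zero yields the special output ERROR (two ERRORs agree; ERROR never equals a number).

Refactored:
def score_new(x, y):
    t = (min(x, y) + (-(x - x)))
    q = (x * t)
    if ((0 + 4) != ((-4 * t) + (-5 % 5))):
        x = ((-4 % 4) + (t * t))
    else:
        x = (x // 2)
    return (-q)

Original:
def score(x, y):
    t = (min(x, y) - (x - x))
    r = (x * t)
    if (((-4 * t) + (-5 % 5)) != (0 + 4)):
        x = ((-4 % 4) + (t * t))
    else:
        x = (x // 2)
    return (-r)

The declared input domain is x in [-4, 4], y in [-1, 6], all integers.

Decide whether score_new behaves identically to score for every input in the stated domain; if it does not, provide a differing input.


The two are interchangeable: local variable names differ; arithmetic usage differs, and every declared input agrees.
One worked example (x=2, y=-1) — score: t=-1, then r=-2, then (((-4 * t) + (-5 % 5)) != (0 + 4)) is false, then x=1, then returns 2; score_new: t=-1, then q=-2, then ((0 + 4) != ((-4 * t) + (-5 % 5))) is false, then x=1, then returns 2; agreement on 2.
Sweeping the whole domain (72 inputs) finds no disagreement.
verdict: equivalent


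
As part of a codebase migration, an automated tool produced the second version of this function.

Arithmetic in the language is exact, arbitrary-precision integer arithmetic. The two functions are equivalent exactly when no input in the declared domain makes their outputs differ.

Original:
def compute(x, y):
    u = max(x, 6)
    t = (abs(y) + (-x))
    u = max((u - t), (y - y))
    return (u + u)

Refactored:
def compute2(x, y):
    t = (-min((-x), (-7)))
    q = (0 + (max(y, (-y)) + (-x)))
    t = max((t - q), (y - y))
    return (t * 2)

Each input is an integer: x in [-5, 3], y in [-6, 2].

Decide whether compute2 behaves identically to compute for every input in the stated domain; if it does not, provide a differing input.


On input x=-5, y=-1, compute returns 0 while compute2 returns 2.
verdict: not equivalent; witness: x=-5, y=-1


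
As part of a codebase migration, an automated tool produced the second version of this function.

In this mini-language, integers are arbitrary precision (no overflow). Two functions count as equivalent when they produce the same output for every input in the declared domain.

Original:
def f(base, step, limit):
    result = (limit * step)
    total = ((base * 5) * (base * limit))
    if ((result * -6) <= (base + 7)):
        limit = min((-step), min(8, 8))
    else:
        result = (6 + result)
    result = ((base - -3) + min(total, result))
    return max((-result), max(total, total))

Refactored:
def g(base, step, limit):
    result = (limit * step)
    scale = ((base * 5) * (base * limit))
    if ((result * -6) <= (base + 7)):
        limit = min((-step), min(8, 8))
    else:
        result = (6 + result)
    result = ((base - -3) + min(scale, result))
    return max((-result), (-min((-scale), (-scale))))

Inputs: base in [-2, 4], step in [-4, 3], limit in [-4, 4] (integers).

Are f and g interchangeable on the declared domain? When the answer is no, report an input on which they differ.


The two are interchangeable: local variable names differ; min/max/abs usage differs, and every declared input agrees.
As a probe, take base=3, step=0, limit=-1: f runs result becomes 0; next total becomes -45; next ((result * -6) <= (base + 7)) evaluates to true; next limit becomes 0; next result becomes -39; next final value 39; g runs result becomes 0; next scale becomes -45; next ((result * -6) <= (base + 7)) evaluates to true; next limit becomes 0; next result becomes -39; next final value 39; both end at 39.
Across all 504 domain points the two functions coincide.
verdict: equivalent


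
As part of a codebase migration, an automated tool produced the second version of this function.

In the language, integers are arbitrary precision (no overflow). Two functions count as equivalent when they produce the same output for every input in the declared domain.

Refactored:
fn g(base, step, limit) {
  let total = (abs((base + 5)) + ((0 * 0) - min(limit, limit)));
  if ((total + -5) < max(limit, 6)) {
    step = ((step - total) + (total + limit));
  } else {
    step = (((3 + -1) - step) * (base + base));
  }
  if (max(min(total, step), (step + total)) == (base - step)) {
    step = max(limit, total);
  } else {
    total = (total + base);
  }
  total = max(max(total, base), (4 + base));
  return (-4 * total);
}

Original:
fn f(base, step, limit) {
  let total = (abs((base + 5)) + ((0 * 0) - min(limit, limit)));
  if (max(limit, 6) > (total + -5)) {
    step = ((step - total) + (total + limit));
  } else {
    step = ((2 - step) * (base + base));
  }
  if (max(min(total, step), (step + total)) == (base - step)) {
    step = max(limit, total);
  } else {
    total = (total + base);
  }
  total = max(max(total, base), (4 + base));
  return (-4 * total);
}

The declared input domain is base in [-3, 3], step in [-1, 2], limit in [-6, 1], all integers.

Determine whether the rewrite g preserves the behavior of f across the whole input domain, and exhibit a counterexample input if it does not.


Changes here: constant usage differs; comparison usage differs; arithmetic usage differs; the full 224-point sweep finds no disagreement.
verdict: equivalent


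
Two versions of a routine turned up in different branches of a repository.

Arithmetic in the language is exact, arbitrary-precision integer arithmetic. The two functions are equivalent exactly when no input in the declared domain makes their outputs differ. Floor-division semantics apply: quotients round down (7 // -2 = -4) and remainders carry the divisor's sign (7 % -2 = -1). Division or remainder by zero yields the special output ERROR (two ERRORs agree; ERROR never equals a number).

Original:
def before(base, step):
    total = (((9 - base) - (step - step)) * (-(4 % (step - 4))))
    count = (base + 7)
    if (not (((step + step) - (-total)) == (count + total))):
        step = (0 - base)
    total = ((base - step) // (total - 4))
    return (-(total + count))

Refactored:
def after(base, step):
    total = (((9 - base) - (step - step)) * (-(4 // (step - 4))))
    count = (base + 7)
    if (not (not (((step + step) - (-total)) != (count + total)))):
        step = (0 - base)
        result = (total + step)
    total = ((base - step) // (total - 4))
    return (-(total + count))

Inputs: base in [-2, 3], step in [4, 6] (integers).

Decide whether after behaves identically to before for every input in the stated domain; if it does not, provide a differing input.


Take base=-2, step=5.
before: total=0, then count=5, then (not (((step + step) - (-total)) == (count + total))) is true, then step=2, then total=1, then returns -6
after: total=-44, then count=5, then (not (not (((step + step) - (-total)) != (count + total)))) is true, then step=2, then result=-42, then total=0, then returns -5
-6 against -5: the behavior changed.
verdict: not equivalent; witness: base=-2, step=5


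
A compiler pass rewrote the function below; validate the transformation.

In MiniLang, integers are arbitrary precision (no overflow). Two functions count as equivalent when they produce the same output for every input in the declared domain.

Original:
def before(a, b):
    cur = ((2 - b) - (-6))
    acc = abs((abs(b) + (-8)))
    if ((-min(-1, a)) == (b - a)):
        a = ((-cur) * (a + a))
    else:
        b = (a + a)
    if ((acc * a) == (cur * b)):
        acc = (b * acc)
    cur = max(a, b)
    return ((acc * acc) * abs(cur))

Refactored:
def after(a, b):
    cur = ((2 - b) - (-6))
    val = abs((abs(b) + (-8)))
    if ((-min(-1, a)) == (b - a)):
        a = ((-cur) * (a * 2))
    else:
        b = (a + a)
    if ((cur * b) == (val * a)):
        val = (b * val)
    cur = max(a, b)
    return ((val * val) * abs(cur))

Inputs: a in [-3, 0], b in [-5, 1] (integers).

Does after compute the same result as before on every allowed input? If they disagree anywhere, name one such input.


This is a faithful refactor — constant usage differs; and arithmetic usage differs; and local variable names differ, but the computed results match everywhere.
Tracing a=-3, b=-5: before: cur becomes 13; next acc becomes 3; next ((-min(-1, a)) == (b - a)) evaluates to false; next b becomes -6; next ((acc * a) == (cur * b)) evaluates to false; next cur becomes -3; next final value 27 | after: cur becomes 13; next val becomes 3; next ((-min(-1, a)) == (b - a)) evaluates to false; next b becomes -6; next ((cur * b) == (val * a)) evaluates to false; next cur becomes -3; next final value 27 — matching result 27.
Sweeping the whole domain (28 inputs) finds no disagreement.
verdict: equivalent


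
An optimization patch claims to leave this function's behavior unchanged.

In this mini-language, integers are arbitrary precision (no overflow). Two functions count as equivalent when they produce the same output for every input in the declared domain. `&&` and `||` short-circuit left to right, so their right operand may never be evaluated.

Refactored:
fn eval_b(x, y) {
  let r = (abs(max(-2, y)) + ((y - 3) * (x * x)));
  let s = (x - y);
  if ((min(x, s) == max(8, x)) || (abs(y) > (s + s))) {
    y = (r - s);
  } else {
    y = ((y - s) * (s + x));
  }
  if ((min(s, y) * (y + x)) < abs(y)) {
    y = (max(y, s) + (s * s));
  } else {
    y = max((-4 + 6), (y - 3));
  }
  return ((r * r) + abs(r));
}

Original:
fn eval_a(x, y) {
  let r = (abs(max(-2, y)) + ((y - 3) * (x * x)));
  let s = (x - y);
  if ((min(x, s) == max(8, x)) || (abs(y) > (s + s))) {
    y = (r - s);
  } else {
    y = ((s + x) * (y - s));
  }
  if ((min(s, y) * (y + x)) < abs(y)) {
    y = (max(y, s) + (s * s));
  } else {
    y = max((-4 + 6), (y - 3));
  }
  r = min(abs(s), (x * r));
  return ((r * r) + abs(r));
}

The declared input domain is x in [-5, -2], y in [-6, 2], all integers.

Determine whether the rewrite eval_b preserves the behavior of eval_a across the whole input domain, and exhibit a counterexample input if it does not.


Try x=-5, y=-6.
eval_a: r becomes -223; next s becomes 1; next ((min(x, s) == max(8, x)) || (abs(y) > (s + s))) evaluates to true; next y becomes -224; next ((min(s, y) * (y + x)) < abs(y)) evaluates to false; next y becomes 2; next r becomes 1; next final value 2
eval_b: r becomes -223; next s becomes 1; next ((min(x, s) == max(8, x)) || (abs(y) > (s + s))) evaluates to true; next y becomes -224; next ((min(s, y) * (y + x)) < abs(y)) evaluates to false; next y becomes 2; next final value 49952
2 vs 49952 — the two versions disagree here.
verdict: not equivalent; witness: x=-5, y=-6


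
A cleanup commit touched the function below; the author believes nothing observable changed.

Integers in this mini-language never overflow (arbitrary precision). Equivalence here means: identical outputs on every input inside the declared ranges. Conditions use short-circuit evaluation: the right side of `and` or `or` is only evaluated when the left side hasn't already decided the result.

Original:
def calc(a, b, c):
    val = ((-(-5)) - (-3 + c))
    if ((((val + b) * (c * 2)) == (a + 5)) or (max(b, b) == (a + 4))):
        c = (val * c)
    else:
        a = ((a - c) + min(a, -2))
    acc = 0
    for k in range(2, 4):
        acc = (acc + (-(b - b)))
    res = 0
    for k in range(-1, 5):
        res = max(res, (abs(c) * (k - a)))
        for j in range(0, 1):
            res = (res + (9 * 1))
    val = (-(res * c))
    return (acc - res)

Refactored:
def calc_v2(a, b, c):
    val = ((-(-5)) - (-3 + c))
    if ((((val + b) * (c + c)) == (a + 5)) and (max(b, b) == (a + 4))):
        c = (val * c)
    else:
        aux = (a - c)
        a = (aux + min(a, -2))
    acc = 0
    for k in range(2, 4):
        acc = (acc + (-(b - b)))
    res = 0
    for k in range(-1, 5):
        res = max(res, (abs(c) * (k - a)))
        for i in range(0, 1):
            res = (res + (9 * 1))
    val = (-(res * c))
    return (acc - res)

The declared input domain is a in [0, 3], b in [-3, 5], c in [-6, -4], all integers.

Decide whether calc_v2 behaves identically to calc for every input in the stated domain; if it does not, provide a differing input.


These are not equivalent — on a=0, b=4, c=-6 the outputs split (-345 vs -54).
calc: val = 14; ((((val + b) * (c * 2)) == (a + 5)) or (max(b, b) == (a + 4))) -> true; c = -84; acc = 0; [k=2]; acc = 0; [k=3]; acc = 0; res = 0; [k=-1]; res = 0; [j=0]; res = 9; [k=0]; res = 9; [j=0]; res = 18; [k=1]; res = 84; [j=0]; res = 93; [k=2]; res = 168; [j=0]; res = 177; [k=3]; res = 252; [j=0]; res = 261; [k=4]; res = 336; [j=0]; res = 345; val = 28980; return -345
calc_v2: val = 14; ((((val + b) * (c + c)) == (a + 5)) and (max(b, b) == (a + 4))) -> false; aux = 6; a = 4; acc = 0; [k=2]; acc = 0; [k=3]; acc = 0; res = 0; [k=-1]; res = 0; [i=0]; res = 9; [k=0]; res = 9; [i=0]; res = 18; [k=1]; res = 18; [i=0]; res = 27; [k=2]; res = 27; [i=0]; res = 36; [k=3]; res = 36; [i=0]; res = 45; [k=4]; res = 45; [i=0]; res = 54; val = 324; return -54
verdict: not equivalent; witness: a=0, b=4, c=-6


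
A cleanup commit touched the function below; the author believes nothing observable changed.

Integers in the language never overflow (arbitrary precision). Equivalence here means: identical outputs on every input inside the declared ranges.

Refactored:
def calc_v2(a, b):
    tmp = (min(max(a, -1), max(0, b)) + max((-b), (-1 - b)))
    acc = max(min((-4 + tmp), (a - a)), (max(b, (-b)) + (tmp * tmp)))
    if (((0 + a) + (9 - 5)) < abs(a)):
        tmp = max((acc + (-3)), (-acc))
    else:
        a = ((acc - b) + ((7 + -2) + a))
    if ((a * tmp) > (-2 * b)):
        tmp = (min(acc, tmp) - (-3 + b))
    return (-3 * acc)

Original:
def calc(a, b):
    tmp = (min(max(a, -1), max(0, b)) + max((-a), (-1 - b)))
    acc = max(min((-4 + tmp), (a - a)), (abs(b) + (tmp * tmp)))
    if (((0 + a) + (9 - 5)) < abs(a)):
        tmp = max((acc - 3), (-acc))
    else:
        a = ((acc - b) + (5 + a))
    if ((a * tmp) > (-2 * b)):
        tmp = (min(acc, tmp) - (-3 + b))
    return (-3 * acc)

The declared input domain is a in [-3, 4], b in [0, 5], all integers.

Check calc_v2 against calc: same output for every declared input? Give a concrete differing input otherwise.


Evaluate both at a=-3, b=0.
calc: tmp = 2; acc = 4; (((0 + a) + (9 - 5)) < abs(a)) -> true; tmp = 1; ((a * tmp) > (-2 * b)) -> false; return -12
calc_v2: tmp = -1; acc = 1; (((0 + a) + (9 - 5)) < abs(a)) -> true; tmp = -1; ((a * tmp) > (-2 * b)) -> true; tmp = 2; return -3
-12 vs -3 — the two versions disagree here.
verdict: not equivalent; witness: a=-3, b=0


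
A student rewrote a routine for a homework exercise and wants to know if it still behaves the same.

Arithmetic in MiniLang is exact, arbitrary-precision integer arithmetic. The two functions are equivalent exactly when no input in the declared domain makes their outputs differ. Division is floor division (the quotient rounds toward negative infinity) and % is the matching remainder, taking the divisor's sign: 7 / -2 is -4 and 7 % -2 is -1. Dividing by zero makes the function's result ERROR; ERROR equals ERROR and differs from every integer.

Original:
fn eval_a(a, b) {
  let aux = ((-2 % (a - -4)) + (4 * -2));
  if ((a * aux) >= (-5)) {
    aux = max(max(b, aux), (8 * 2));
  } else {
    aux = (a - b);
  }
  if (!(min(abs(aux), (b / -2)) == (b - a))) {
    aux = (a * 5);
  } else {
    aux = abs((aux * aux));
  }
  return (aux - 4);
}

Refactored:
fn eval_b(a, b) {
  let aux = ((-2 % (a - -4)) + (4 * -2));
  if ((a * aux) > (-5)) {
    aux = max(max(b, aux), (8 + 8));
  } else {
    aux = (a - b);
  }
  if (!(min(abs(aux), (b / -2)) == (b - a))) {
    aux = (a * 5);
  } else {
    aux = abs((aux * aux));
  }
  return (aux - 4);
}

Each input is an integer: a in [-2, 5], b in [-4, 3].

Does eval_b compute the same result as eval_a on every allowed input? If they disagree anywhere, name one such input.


Consider the input a=5, b=3.
eval_a: aux=-1, then ((a * aux) >= (-5)) is true, then aux=16, then (!(min(abs(aux), (b / -2)) == (b - a))) is false, then aux=256, then returns 252
eval_b: aux=-1, then ((a * aux) > (-5)) is false, then aux=2, then (!(min(abs(aux), (b / -2)) == (b - a))) is false, then aux=4, then returns 0
252 against 0: the behavior changed.
verdict: not equivalent; witness: a=5, b=3


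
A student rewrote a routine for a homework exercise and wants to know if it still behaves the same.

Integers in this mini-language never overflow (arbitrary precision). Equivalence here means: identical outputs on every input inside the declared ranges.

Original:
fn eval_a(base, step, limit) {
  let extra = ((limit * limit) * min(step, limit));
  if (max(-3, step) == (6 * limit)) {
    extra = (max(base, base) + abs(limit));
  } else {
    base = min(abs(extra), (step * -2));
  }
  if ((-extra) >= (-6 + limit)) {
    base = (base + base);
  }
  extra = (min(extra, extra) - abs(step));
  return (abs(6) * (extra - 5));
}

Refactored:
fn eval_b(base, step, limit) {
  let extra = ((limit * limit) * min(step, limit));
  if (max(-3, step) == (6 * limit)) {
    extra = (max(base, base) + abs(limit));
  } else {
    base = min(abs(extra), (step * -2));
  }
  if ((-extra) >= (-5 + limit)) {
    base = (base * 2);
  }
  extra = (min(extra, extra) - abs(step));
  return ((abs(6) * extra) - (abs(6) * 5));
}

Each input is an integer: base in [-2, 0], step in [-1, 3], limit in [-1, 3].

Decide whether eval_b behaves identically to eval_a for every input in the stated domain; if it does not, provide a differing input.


The one real change (`-6` became `-5`) has no effect anywhere in the declared ranges.
Tracing base=0, step=2, limit=1: eval_a: extra := 1 | (max(-3, step) == (6 * limit)): false | base := -4 | ((-extra) >= (-6 + limit)): true | base := -8 | extra := -1 | result -36 | eval_b: extra := 1 | (max(-3, step) == (6 * limit)): false | base := -4 | ((-extra) >= (-5 + limit)): true | base := -8 | extra := -1 | result -36 — matching result -36.
Checked all 75 inputs in the declared domain: the outputs agree on every one.
verdict: equivalent


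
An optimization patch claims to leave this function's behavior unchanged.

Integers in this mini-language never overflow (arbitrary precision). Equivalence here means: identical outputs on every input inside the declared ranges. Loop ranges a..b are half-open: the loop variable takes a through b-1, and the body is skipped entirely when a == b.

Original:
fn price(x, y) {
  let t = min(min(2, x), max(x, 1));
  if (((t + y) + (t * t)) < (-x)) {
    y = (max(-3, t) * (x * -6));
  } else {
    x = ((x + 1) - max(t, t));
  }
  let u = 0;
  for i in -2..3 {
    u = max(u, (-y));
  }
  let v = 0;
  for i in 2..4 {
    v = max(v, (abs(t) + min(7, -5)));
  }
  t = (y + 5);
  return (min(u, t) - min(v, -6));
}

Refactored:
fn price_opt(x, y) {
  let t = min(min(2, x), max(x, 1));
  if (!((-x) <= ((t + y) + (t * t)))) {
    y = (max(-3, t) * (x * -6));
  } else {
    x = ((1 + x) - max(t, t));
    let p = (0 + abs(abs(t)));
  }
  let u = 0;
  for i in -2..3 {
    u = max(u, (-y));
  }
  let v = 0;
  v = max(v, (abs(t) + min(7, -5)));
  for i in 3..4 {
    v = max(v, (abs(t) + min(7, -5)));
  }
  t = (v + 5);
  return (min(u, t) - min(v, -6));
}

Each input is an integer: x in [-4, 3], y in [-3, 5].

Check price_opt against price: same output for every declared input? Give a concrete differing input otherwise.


These are not equivalent — on x=-4, y=-3 the outputs split (8 vs 9).
price: t = -4; (((t + y) + (t * t)) < (-x)) -> false; x = 1; u = 0; [i=-2]; u = 3; [i=-1]; u = 3; [i=0]; u = 3; [i=1]; u = 3; [i=2]; u = 3; v = 0; [i=2]; v = 0; [i=3]; v = 0; t = 2; return 8
price_opt: t = -4; (!((-x) <= ((t + y) + (t * t)))) -> false; x = 1; p = 4; u = 0; [i=-2]; u = 3; [i=-1]; u = 3; [i=0]; u = 3; [i=1]; u = 3; [i=2]; u = 3; v = 0; v = 0; [i=3]; v = 0; t = 5; return 9
verdict: not equivalent; witness: x=-4, y=-3


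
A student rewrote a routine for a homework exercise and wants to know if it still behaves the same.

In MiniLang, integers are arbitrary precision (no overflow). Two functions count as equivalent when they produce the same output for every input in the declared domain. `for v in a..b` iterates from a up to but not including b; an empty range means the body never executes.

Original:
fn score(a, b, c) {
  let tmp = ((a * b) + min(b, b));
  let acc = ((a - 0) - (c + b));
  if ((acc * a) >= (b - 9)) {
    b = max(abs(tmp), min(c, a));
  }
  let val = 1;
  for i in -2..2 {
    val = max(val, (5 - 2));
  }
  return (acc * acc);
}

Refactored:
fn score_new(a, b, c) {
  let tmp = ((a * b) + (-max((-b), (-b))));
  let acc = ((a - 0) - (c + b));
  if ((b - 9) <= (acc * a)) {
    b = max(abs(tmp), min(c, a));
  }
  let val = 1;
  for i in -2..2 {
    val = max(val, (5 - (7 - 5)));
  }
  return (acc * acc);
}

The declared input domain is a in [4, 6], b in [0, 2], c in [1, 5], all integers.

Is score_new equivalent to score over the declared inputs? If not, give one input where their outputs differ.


The two are interchangeable: min/max/abs usage differs, and arithmetic usage differs, and constant usage differs, and comparison usage differs, and every declared input agrees.
One worked example (a=5, b=1, c=3) — score: tmp=6, then acc=1, then ((acc * a) >= (b - 9)) is true, then b=6, then val=1, then (i=-2), then val=3, then (i=-1), then val=3, then (i=0), then val=3, then (i=1), then val=3, then returns 1; score_new: tmp=6, then acc=1, then ((b - 9) <= (acc * a)) is true, then b=6, then val=1, then (i=-2), then val=3, then (i=-1), then val=3, then (i=0), then val=3, then (i=1), then val=3, then returns 1; agreement on 1.
Across all 45 domain points the two functions coincide.
verdict: equivalent


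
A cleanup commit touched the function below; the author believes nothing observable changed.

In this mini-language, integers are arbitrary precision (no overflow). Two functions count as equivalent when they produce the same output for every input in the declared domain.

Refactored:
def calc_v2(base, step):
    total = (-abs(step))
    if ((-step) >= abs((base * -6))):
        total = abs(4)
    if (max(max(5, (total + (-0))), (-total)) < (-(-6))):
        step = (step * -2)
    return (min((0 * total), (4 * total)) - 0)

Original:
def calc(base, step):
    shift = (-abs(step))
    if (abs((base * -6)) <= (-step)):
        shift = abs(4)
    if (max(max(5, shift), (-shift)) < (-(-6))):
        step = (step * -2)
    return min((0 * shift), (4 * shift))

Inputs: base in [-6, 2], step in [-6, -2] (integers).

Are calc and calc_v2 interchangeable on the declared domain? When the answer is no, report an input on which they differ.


Behavior is preserved: although comparison usage differs; and arithmetic usage differs; and local variable names differ; and constant usage differs, the outputs never diverge.
Tracing base=-2, step=-3: calc: shift := -3 | (abs((base * -6)) <= (-step)): false | (max(max(5, shift), (-shift)) < (-(-6))): true | step := 6 | result -12 | calc_v2: total := -3 | ((-step) >= abs((base * -6))): false | (max(max(5, (total + (-0))), (-total)) < (-(-6))): true | step := 6 | result -12 — matching result -12.
Sweeping the whole domain (45 inputs) finds no disagreement.
verdict: equivalent


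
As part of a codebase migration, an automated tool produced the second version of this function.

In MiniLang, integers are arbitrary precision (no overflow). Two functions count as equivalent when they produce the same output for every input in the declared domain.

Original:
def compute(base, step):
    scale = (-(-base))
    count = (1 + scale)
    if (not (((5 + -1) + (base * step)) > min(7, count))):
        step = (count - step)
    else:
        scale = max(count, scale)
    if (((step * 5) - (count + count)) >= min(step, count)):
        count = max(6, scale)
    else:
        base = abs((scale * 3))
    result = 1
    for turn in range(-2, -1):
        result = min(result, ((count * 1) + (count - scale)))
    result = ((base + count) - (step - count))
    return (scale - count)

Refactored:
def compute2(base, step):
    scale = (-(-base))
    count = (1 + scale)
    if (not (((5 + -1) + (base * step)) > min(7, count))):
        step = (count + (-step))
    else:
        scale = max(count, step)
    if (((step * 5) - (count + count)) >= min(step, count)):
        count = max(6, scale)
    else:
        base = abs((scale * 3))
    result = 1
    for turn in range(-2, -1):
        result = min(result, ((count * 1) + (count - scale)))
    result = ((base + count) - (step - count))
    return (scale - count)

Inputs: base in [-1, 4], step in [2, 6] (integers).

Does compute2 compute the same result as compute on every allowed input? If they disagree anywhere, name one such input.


Try base=-1, step=2.
compute: scale becomes -1; next count becomes 0; next (not (((5 + -1) + (base * step)) > min(7, count))) evaluates to false; next scale becomes 0; next (((step * 5) - (count + count)) >= min(step, count)) evaluates to true; next count becomes 6; next result becomes 1; next at turn=-2:; next result becomes 1; next result becomes 9; next final value -6
compute2: scale becomes -1; next count becomes 0; next (not (((5 + -1) + (base * step)) > min(7, count))) evaluates to false; next scale becomes 2; next (((step * 5) - (count + count)) >= min(step, count)) evaluates to true; next count becomes 6; next result becomes 1; next at turn=-2:; next result becomes 1; next result becomes 9; next final value -4
-6 and -4 differ, so these are not the same function on this domain.
verdict: not equivalent; witness: base=-1, step=2


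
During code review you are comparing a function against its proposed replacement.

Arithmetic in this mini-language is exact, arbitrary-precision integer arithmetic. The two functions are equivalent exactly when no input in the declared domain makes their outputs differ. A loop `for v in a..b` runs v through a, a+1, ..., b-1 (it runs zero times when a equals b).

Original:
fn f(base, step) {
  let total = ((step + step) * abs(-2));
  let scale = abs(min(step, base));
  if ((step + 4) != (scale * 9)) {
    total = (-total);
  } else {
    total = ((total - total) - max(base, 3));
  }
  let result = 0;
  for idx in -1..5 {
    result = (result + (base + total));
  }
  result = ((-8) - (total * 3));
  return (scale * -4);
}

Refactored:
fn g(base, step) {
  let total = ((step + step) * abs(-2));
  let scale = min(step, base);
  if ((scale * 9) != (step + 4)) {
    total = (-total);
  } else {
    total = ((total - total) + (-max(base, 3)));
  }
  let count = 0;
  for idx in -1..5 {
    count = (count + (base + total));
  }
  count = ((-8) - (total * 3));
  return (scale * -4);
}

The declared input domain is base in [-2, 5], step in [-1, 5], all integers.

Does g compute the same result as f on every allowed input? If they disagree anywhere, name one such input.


On input base=-2, step=-1, f returns -8 while g returns 8.
verdict: not equivalent; witness: base=-2, step=-1


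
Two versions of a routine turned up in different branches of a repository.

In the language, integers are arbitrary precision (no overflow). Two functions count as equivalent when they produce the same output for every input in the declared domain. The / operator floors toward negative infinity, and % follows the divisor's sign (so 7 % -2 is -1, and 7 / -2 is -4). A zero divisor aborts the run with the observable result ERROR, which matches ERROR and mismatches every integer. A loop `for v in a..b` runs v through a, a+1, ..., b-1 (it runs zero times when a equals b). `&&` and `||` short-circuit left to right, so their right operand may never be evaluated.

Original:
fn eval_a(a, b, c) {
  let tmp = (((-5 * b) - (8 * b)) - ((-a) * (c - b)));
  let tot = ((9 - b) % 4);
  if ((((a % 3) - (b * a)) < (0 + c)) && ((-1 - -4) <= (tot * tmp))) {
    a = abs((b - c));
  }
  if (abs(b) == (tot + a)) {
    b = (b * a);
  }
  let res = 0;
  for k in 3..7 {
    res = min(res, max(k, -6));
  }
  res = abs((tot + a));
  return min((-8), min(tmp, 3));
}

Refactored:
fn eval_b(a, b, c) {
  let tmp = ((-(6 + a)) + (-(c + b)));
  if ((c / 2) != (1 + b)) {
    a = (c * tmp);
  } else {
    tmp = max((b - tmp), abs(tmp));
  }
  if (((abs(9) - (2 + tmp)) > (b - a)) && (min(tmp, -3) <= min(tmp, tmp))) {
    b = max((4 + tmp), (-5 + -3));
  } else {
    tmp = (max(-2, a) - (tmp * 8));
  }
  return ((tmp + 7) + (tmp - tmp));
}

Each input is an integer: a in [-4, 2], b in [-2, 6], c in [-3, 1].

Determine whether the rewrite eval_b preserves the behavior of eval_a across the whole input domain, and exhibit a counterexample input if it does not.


The rewrite breaks on a=-4, b=-2, c=-3, where the results are -8 and -19.
eval_a: tmp becomes 30; next tot becomes 3; next ((((a % 3) - (b * a)) < (0 + c)) && ((-1 - -4) <= (tot * tmp))) evaluates to true; next a becomes 1; next (abs(b) == (tot + a)) evaluates to false; next res becomes 0; next at k=3:; next res becomes 0; next at k=4:; next res becomes 0; next at k=5:; next res becomes 0; next at k=6:; next res becomes 0; next res becomes 4; next final value -8
eval_b: tmp becomes 3; next ((c / 2) != (1 + b)) evaluates to true; next a becomes -9; next (((abs(9) - (2 + tmp)) > (b - a)) && (min(tmp, -3) <= min(tmp, tmp))) evaluates to false; next tmp becomes -26; next final value -19
verdict: not equivalent; witness: a=-4, b=-2, c=-3


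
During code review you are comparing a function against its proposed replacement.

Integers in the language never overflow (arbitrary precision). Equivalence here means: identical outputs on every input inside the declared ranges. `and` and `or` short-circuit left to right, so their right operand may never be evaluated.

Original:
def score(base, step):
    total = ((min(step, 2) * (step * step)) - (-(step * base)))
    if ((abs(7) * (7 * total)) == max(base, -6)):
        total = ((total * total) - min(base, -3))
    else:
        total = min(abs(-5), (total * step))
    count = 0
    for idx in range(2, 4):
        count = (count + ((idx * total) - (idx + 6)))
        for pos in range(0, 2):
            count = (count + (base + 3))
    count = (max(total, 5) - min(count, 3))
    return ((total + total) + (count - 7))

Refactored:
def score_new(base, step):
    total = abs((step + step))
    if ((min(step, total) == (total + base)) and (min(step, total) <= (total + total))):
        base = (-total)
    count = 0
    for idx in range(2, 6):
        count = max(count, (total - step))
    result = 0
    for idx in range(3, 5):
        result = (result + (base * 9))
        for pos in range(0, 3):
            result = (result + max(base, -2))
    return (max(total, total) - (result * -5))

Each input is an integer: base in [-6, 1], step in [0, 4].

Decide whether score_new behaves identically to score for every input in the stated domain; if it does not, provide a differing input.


Not equivalent: base=-6, step=0 separates them (27 vs -600).
score: total=0, then ((abs(7) * (7 * total)) == max(base, -6)) is false, then total=0, then count=0, then (idx=2), then count=-8, then (pos=0), then count=-11, then (pos=1), then count=-14, then (idx=3), then count=-23, then (pos=0), then count=-26, then (pos=1), then count=-29, then count=34, then returns 27
score_new: total=0, then ((min(step, total) == (total + base)) and (min(step, total) <= (total + total))) is false, then count=0, then (idx=2), then count=0, then (idx=3), then count=0, then (idx=4), then count=0, then (idx=5), then count=0, then result=0, then (idx=3), then result=-54, then (pos=0), then result=-56, then (pos=1), then result=-58, then (pos=2), then result=-60, then (idx=4), then result=-114, then (pos=0), then result=-116, then (pos=1), then result=-118, then (pos=2), then result=-120, then returns -600
verdict: not equivalent; witness: base=-6, step=0


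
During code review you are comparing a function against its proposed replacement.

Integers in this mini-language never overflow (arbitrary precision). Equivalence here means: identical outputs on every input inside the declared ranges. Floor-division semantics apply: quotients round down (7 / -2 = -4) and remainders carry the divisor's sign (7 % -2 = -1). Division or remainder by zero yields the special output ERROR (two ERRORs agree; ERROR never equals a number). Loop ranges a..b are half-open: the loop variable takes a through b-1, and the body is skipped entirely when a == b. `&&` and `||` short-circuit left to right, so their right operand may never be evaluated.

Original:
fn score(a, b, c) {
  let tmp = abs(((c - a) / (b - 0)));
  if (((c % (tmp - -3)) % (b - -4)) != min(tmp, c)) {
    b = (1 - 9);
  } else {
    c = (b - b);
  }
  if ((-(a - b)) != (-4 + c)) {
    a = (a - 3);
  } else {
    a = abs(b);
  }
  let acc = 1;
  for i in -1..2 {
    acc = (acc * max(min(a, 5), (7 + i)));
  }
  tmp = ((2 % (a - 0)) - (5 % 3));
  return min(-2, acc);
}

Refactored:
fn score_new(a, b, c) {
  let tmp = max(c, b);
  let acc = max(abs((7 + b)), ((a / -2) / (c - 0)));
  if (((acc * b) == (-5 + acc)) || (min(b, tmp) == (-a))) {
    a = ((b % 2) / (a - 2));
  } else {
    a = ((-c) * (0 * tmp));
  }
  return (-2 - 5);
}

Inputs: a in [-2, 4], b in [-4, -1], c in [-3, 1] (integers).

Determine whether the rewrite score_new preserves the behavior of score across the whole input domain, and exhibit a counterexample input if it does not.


The rewrite breaks on a=-2, b=-4, c=-3, where the results are ERROR and -7.
score: tmp=0, then a zero divisor aborts: ERROR
score_new: tmp=-3, then acc=3, then (((acc * b) == (-5 + acc)) || (min(b, tmp) == (-a))) is false, then a=0, then returns -7
verdict: not equivalent; witness: a=-2, b=-4, c=-3
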